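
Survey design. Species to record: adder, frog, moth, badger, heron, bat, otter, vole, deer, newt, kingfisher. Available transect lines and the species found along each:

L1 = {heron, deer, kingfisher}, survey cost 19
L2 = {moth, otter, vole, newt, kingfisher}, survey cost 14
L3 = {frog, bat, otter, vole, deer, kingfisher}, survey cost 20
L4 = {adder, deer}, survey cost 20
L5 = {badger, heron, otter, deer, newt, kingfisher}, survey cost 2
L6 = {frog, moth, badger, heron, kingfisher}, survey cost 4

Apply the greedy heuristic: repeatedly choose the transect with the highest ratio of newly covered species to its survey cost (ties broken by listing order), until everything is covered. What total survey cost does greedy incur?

46

Pick 1: L5 adds 6 new (badger, heron, otter, deer, newt, kingfisher) at survey cost 2 (ratio 6/2).
Pick 2: L6 adds 2 new (frog, moth) at survey cost 4 (ratio 2/4).
Pick 3: L3 adds 2 new (bat, vole) at survey cost 20 (ratio 2/20).
Pick 4: L4 adds 1 new (adder) at survey cost 20 (ratio 1/20).
Greedy total survey cost: 2 + 4 + 20 + 20 = 46.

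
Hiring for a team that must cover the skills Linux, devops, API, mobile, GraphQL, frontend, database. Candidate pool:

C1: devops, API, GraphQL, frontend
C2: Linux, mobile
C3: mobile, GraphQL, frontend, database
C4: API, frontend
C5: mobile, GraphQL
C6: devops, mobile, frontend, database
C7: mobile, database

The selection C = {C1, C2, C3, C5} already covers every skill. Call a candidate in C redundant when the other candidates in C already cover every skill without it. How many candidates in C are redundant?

1

Drop C1: devops, API uncovered — not redundant.
Drop C2: Linux uncovered — not redundant.
Drop C3: database uncovered — not redundant.
Drop C5: the rest still cover every skill — redundant.
1 redundant: C5.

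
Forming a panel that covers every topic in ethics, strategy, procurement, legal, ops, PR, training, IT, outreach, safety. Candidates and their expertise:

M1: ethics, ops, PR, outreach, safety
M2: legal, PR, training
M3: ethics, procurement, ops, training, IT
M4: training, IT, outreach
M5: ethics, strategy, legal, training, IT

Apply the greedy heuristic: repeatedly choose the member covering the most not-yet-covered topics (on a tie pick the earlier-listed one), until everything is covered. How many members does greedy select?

Pick 1: M1 covers 5 new topics (ethics, ops, PR, outreach, safety).
Pick 2: M5 covers 4 new topics (strategy, legal, training, IT).
Pick 3: M3 covers 1 new topics (procurement).
Greedy uses 3 members.

3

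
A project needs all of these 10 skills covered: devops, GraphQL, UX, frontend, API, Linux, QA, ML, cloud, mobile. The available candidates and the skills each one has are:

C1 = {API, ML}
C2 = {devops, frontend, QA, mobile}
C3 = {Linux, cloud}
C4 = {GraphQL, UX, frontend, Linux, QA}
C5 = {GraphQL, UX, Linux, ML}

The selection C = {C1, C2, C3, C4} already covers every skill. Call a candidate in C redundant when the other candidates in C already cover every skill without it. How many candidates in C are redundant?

Drop C1: API, ML uncovered — not redundant.
Drop C2: devops, mobile uncovered — not redundant.
Drop C3: cloud uncovered — not redundant.
Drop C4: GraphQL, UX uncovered — not redundant.
None of the candidates in C is redundant.

0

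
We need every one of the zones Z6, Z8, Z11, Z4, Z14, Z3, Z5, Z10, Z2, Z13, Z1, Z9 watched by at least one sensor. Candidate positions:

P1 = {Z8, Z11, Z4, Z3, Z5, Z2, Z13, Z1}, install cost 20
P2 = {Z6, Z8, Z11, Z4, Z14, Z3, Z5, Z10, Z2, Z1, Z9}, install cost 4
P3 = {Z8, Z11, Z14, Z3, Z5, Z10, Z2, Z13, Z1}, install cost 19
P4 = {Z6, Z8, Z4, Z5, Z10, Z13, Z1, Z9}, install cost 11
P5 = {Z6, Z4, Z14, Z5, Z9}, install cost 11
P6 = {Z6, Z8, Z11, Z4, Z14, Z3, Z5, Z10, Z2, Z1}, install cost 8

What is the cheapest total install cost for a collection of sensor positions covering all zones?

P2, P4 cover every zone at install cost 4 + 11 = 15.
Any cover uses at least 2 sensor positions; among all covering selections none totals below 15.

15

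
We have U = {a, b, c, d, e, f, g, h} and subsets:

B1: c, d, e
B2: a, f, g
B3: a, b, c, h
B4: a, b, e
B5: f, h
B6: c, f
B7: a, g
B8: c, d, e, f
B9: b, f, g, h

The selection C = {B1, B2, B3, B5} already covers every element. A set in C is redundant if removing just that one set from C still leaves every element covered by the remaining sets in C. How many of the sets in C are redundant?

1

Drop B1: d, e uncovered — not redundant.
Drop B2: g uncovered — not redundant.
Drop B3: b uncovered — not redundant.
Drop B5: the rest still cover every element — redundant.
1 redundant: B5.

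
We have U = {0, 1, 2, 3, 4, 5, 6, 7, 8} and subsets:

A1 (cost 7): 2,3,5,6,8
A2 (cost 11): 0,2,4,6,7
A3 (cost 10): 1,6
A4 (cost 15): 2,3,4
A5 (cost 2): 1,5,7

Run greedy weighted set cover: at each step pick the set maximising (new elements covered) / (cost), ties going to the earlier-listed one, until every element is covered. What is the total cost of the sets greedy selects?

Pick 1: A5 adds 3 new (1, 5, 7) at cost 2 (ratio 3/2).
Pick 2: A1 adds 4 new (2, 3, 6, 8) at cost 7 (ratio 4/7).
Pick 3: A2 adds 2 new (0, 4) at cost 11 (ratio 2/11).
Greedy total cost: 2 + 7 + 11 = 20.

20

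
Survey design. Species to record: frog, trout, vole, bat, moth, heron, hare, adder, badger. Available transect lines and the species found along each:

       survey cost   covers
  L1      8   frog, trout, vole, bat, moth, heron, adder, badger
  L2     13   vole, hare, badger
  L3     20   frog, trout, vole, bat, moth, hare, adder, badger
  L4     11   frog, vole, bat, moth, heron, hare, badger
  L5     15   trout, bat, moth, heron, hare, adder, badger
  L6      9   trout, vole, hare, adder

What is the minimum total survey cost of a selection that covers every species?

17

L1, L6 cover every species at survey cost 8 + 9 = 17.
Any cover uses at least 2 transects; among all covering selections none totals below 17.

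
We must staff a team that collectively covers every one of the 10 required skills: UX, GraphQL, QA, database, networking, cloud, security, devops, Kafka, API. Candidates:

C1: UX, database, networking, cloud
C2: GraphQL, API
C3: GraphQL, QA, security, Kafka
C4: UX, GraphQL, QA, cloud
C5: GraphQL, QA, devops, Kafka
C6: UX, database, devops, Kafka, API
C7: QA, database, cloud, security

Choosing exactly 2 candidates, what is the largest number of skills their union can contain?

Choosing C1, C3 covers {UX, GraphQL, QA, database, networking, cloud, security, Kafka} — 8 skills.
No choice of 2 candidates does better; here devops, API are left uncovered.

8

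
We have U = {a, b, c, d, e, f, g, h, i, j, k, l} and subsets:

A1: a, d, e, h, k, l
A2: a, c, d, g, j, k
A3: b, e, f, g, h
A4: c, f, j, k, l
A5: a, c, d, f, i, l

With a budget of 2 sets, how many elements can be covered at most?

10

Choosing A2, A3 covers {a, b, c, d, e, f, g, h, j, k} — 10 elements.
No choice of 2 sets does better; here i, l are left uncovered.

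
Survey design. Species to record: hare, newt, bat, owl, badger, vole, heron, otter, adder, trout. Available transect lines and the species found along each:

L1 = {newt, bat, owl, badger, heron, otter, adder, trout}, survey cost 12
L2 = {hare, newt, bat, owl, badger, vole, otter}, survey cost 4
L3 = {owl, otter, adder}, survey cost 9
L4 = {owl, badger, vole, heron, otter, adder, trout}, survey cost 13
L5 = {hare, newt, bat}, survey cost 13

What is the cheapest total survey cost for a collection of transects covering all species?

16

L1, L2 cover every species at survey cost 12 + 4 = 16.
Any cover uses at least 2 transects; among all covering selections none totals below 16.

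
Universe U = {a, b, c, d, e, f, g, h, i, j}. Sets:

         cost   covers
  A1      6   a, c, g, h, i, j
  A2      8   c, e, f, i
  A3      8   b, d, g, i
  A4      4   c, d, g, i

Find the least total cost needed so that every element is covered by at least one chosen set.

A1, A2, A3 cover every element at cost 6 + 8 + 8 = 22.
Any cover uses at least 3 sets; among all covering selections none totals below 22.

22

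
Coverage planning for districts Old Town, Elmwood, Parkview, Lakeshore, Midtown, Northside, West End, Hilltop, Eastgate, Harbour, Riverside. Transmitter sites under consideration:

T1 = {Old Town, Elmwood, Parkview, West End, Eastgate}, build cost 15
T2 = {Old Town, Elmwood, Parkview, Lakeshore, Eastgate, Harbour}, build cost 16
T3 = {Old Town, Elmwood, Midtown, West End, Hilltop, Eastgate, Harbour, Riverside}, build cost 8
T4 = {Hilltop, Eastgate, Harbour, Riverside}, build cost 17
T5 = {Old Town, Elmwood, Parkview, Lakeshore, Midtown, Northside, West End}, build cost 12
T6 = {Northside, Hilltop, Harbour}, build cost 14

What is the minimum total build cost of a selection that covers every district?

20

T3, T5 cover every district at build cost 8 + 12 = 20.
Any cover uses at least 2 transmitter sites; among all covering selections none totals below 20.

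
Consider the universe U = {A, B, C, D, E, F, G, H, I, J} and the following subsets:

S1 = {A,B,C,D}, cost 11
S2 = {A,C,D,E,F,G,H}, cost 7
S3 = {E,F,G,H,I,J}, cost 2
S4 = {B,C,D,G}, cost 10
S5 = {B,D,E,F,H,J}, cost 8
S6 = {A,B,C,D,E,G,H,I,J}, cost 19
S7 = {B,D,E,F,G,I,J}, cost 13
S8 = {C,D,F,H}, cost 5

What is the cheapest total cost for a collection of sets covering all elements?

S1, S3 cover every element at cost 11 + 2 = 13.
Any cover uses at least 2 sets; among all covering selections none totals below 13.

13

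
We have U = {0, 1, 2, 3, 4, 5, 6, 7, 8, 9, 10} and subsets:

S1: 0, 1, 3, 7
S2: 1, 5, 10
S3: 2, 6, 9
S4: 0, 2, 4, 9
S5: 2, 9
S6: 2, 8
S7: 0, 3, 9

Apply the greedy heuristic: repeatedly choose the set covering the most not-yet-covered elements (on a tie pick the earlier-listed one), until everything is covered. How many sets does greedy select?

5

Pick 1: S1 covers 4 new elements (0, 1, 3, 7).
Pick 2: S3 covers 3 new elements (2, 6, 9).
Pick 3: S2 covers 2 new elements (5, 10).
Pick 4: S4 covers 1 new elements (4).
Pick 5: S6 covers 1 new elements (8).
Greedy uses 5 sets.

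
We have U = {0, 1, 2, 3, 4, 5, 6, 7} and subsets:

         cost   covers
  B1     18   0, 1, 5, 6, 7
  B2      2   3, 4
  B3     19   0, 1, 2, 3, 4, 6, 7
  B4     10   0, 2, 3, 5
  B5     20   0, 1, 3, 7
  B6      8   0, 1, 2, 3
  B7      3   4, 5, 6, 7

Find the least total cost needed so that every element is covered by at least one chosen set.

11

B6, B7 cover every element at cost 8 + 3 = 11.
Any cover uses at least 2 sets; among all covering selections none totals below 11.
Greedy by coverage-per-cost would pick B7, B2, B6 for 13 — worse than the optimum 11.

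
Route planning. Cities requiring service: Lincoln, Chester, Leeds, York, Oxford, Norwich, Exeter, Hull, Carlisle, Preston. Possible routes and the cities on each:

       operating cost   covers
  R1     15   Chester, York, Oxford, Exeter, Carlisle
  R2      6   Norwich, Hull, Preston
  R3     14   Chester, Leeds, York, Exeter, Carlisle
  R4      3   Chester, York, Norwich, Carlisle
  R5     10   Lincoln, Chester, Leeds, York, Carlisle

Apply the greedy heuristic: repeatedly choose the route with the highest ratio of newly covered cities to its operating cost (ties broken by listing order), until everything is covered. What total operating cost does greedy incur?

34

Pick 1: R4 adds 4 new (Chester, York, Norwich, Carlisle) at operating cost 3 (ratio 4/3).
Pick 2: R2 adds 2 new (Hull, Preston) at operating cost 6 (ratio 2/6).
Pick 3: R5 adds 2 new (Lincoln, Leeds) at operating cost 10 (ratio 2/10).
Pick 4: R1 adds 2 new (Oxford, Exeter) at operating cost 15 (ratio 2/15).
Greedy total operating cost: 3 + 6 + 10 + 15 = 34. (The true optimum is 31, so greedy overshoots here.)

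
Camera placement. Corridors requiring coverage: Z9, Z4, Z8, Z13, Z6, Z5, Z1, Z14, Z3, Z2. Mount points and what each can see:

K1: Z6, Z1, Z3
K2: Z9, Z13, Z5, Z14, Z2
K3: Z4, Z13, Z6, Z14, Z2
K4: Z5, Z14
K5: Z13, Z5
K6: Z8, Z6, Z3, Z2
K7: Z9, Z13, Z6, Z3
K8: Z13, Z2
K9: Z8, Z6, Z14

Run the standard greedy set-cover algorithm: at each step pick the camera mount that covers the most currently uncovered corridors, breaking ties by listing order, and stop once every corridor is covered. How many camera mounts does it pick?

Pick 1: K2 covers 5 new corridors (Z9, Z13, Z5, Z14, Z2).
Pick 2: K1 covers 3 new corridors (Z6, Z1, Z3).
Pick 3: K3 covers 1 new corridors (Z4).
Pick 4: K6 covers 1 new corridors (Z8).
Greedy uses 4 camera mounts.

4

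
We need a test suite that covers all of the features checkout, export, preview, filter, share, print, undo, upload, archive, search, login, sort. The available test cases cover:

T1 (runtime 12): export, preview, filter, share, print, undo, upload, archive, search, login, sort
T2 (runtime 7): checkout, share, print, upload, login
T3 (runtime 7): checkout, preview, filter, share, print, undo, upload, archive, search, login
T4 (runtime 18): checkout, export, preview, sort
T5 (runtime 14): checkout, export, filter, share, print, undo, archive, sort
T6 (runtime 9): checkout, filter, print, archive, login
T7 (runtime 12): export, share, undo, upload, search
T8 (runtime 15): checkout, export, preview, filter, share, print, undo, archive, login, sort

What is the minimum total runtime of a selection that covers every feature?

19

T1, T2 cover every feature at runtime 12 + 7 = 19.
Any cover uses at least 2 test cases; among all covering selections none totals below 19.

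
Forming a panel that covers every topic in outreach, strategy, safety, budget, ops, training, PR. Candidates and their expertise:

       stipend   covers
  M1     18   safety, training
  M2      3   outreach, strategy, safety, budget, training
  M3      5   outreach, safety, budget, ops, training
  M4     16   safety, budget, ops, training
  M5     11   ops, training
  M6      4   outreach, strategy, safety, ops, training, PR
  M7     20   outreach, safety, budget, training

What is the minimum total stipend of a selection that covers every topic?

M2, M6 cover every topic at stipend 3 + 4 = 7.
Any cover uses at least 2 members; among all covering selections none totals below 7.

7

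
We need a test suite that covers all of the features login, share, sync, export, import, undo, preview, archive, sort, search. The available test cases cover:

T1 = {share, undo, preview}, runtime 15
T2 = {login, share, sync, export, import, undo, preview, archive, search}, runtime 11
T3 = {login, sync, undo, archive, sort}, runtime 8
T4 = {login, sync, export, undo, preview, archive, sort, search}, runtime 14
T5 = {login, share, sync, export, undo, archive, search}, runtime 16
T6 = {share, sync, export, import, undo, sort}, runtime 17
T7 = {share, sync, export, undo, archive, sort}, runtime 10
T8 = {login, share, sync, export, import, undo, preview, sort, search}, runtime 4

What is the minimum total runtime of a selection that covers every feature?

12

T3, T8 cover every feature at runtime 8 + 4 = 12.
Any cover uses at least 2 test cases; among all covering selections none totals below 12.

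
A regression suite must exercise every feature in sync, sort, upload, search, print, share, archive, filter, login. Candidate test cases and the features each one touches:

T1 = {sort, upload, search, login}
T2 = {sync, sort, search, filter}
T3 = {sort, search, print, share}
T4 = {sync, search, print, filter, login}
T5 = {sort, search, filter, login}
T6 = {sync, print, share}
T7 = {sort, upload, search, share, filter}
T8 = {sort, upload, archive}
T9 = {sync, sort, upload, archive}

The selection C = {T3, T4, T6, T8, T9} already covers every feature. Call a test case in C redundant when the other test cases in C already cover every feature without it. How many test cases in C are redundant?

Drop T3: the rest still cover every feature — redundant.
Drop T4: filter, login uncovered — not redundant.
Drop T6: the rest still cover every feature — redundant.
Drop T8: the rest still cover every feature — redundant.
Drop T9: the rest still cover every feature — redundant.
4 redundant: T3, T6, T8, T9.

4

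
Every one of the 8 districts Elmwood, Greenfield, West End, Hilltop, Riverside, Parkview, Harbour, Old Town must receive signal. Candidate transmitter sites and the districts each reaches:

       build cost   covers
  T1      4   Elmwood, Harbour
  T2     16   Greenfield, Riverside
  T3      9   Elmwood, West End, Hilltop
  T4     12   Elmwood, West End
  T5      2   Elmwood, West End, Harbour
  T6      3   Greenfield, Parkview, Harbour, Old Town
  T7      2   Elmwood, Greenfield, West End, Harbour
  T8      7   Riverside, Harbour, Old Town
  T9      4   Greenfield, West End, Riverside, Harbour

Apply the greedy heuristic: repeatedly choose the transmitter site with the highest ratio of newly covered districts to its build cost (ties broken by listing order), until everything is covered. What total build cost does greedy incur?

18

Pick 1: T7 adds 4 new (Elmwood, Greenfield, West End, Harbour) at build cost 2 (ratio 4/2).
Pick 2: T6 adds 2 new (Parkview, Old Town) at build cost 3 (ratio 2/3).
Pick 3: T9 adds 1 new (Riverside) at build cost 4 (ratio 1/4).
Pick 4: T3 adds 1 new (Hilltop) at build cost 9 (ratio 1/9).
Greedy total build cost: 2 + 3 + 4 + 9 = 18. (The true optimum is 16, so greedy overshoots here.)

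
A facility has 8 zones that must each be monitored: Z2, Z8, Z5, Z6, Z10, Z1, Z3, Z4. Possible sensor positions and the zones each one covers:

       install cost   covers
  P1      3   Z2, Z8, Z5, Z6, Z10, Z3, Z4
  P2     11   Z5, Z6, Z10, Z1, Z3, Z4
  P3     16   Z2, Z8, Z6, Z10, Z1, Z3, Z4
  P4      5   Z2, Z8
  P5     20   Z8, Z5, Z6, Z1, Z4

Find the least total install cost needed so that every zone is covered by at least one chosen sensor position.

P1, P2 cover every zone at install cost 3 + 11 = 14.
Any cover uses at least 2 sensor positions; among all covering selections none totals below 14.

14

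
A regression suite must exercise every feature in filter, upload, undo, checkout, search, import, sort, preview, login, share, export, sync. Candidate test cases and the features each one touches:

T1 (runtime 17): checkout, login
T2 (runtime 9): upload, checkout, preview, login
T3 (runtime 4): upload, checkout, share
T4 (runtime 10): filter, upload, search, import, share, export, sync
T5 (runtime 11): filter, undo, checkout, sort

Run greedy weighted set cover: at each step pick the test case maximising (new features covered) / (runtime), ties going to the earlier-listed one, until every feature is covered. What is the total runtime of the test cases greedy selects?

34

Pick 1: T3 adds 3 new (upload, checkout, share) at runtime 4 (ratio 3/4).
Pick 2: T4 adds 5 new (filter, search, import, export, sync) at runtime 10 (ratio 5/10).
Pick 3: T2 adds 2 new (preview, login) at runtime 9 (ratio 2/9).
Pick 4: T5 adds 2 new (undo, sort) at runtime 11 (ratio 2/11).
Greedy total runtime: 4 + 10 + 9 + 11 = 34. (The true optimum is 30, so greedy overshoots here.)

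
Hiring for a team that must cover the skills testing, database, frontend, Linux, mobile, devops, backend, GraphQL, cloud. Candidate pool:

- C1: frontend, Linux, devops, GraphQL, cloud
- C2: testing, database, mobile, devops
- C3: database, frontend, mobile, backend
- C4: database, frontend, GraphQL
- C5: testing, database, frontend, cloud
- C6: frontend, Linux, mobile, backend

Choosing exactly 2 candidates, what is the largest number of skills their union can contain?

8

Choosing C1, C2 covers {testing, database, frontend, Linux, mobile, devops, GraphQL, cloud} — 8 skills.
No choice of 2 candidates does better; here backend is left uncovered.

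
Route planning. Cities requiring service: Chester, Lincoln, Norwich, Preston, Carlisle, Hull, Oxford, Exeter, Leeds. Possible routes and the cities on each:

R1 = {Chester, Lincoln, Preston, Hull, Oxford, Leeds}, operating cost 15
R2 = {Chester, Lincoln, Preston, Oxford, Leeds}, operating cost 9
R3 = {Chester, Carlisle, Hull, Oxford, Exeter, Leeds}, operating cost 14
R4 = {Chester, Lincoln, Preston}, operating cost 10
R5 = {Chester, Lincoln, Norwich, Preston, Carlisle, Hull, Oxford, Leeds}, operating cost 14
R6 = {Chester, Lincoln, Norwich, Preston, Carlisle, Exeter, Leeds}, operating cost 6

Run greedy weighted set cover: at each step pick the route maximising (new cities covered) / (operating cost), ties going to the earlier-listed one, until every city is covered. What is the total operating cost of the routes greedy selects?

20

Pick 1: R6 adds 7 new (Chester, Lincoln, Norwich, Preston, Carlisle, Exeter, Leeds) at operating cost 6 (ratio 7/6).
Pick 2: R3 adds 2 new (Hull, Oxford) at operating cost 14 (ratio 2/14).
Greedy total operating cost: 6 + 14 = 20.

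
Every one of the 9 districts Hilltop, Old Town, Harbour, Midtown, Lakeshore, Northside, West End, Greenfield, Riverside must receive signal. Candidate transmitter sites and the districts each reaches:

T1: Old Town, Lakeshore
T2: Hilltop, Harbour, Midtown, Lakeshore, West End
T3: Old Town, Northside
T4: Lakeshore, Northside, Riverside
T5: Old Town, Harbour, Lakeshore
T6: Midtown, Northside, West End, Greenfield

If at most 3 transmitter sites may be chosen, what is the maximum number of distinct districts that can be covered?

8

Choosing T1, T2, T4 covers {Hilltop, Old Town, Harbour, Midtown, Lakeshore, Northside, West End, Riverside} — 8 districts.
No choice of 3 transmitter sites does better; here Greenfield is left uncovered.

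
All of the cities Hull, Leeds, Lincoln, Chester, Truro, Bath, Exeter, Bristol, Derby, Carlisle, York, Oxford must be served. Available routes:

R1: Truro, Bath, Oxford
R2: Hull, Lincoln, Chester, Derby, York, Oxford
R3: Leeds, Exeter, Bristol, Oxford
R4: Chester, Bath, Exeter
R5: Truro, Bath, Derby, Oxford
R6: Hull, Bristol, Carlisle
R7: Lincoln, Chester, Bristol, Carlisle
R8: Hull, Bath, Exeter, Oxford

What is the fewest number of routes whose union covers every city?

R1, R2, R3, R6 together cover {Hull, Leeds, Lincoln, Chester, Truro, Bath, Exeter, Bristol, Derby, Carlisle, York, Oxford} — every city.
No 3 of the 8 routes cover everything (all 56 triples fall short), so 4 is minimum.

4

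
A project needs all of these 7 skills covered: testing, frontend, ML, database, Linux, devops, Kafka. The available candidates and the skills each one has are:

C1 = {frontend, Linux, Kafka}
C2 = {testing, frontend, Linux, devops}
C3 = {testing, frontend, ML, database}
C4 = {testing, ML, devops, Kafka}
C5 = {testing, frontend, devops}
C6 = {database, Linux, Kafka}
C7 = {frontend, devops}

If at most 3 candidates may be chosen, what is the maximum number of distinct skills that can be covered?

7

Choosing C1, C2, C3 covers {testing, frontend, ML, database, Linux, devops, Kafka} — 7 skills.
That is all 7 skills.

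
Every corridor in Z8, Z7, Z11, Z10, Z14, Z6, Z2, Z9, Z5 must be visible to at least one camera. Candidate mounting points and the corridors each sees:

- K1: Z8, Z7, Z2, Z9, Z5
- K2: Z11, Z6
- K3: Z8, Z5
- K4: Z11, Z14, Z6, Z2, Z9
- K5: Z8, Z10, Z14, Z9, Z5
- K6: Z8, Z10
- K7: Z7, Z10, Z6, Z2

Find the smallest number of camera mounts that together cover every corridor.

3

K1, K2, K5 together cover {Z8, Z7, Z11, Z10, Z14, Z6, Z2, Z9, Z5} — every corridor.
No 2 of the 7 camera mounts cover everything (all 21 pairs fall short), so 3 is minimum.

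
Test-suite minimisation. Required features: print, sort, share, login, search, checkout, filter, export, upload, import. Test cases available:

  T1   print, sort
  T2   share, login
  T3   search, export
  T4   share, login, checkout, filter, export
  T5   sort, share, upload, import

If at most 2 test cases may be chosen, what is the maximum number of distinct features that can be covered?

8

Choosing T4, T5 covers {sort, share, login, checkout, filter, export, upload, import} — 8 features.
No choice of 2 test cases does better; here print, search are left uncovered.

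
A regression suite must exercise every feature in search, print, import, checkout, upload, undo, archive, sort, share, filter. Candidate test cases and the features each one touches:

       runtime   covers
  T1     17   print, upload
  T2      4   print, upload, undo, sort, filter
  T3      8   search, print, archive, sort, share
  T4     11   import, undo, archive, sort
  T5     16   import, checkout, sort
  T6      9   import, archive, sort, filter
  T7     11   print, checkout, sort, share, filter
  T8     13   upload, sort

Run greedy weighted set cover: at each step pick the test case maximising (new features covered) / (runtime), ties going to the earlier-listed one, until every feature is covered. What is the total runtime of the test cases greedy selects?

Pick 1: T2 adds 5 new (print, upload, undo, sort, filter) at runtime 4 (ratio 5/4).
Pick 2: T3 adds 3 new (search, archive, share) at runtime 8 (ratio 3/8).
Pick 3: T5 adds 2 new (import, checkout) at runtime 16 (ratio 2/16).
Greedy total runtime: 4 + 8 + 16 = 28.

28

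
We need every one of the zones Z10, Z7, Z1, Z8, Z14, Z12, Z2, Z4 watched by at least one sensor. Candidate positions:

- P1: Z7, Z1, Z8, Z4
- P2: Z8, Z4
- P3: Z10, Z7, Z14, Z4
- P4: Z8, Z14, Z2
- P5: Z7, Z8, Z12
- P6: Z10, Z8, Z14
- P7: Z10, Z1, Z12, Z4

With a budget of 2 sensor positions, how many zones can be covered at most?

Choosing P4, P7 covers {Z10, Z1, Z8, Z14, Z12, Z2, Z4} — 7 zones.
No choice of 2 sensor positions does better; here Z7 is left uncovered.

7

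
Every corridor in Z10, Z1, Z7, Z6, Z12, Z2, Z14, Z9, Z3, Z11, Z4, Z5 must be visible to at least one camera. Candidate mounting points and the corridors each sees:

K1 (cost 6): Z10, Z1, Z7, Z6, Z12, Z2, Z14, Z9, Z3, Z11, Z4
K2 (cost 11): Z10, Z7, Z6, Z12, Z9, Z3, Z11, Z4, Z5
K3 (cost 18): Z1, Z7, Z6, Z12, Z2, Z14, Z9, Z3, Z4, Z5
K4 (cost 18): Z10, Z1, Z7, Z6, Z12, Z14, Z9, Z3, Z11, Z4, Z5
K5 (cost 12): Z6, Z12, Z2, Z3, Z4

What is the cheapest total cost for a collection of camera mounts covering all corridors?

17

K1, K2 cover every corridor at cost 6 + 11 = 17.
Any cover uses at least 2 camera mounts; among all covering selections none totals below 17.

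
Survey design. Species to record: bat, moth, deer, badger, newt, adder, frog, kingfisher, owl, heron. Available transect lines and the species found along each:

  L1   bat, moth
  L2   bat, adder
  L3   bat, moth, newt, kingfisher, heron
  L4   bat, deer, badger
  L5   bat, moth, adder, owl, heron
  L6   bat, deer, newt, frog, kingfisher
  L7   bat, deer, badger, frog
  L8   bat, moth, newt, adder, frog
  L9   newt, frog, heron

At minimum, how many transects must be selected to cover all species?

L3, L5, L7 together cover {bat, moth, deer, badger, newt, adder, frog, kingfisher, owl, heron} — every species.
No 2 of the 9 transects cover everything (all 36 pairs fall short), so 3 is minimum.

3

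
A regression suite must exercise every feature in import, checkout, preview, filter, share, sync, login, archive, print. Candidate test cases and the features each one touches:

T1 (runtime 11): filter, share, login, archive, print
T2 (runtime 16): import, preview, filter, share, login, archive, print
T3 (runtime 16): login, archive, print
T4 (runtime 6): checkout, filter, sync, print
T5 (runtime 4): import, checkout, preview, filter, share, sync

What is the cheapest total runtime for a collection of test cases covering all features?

T1, T5 cover every feature at runtime 11 + 4 = 15.
Any cover uses at least 2 test cases; among all covering selections none totals below 15.

15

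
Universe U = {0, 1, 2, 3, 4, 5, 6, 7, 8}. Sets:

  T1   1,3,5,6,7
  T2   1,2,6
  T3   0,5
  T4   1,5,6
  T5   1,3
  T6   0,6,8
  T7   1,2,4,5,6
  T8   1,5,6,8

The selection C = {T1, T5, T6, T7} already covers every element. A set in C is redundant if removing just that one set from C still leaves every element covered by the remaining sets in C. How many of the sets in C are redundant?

1

Drop T1: 7 uncovered — not redundant.
Drop T5: the rest still cover every element — redundant.
Drop T6: 0, 8 uncovered — not redundant.
Drop T7: 2, 4 uncovered — not redundant.
1 redundant: T5.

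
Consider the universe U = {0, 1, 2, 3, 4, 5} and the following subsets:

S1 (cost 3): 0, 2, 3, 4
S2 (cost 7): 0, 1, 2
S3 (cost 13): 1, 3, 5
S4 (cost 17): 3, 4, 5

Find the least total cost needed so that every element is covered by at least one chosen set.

16

S1, S3 cover every element at cost 3 + 13 = 16.
Any cover uses at least 2 sets; among all covering selections none totals below 16.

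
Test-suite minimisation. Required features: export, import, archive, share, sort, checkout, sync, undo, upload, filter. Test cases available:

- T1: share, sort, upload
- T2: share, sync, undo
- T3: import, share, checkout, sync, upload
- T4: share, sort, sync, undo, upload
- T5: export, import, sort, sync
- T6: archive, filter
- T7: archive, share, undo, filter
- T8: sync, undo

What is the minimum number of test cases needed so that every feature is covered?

T3, T5, T7 together cover {export, import, archive, share, sort, checkout, sync, undo, upload, filter} — every feature.
No 2 of the 8 test cases cover everything (all 28 pairs fall short), so 3 is minimum.

3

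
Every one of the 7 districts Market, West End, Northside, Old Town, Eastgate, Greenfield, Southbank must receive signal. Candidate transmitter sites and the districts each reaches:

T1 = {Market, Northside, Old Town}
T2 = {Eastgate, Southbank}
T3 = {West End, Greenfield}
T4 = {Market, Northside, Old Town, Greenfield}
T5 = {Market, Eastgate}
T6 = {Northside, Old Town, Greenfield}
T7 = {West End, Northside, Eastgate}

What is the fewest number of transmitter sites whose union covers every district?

T1, T2, T3 together cover {Market, West End, Northside, Old Town, Eastgate, Greenfield, Southbank} — every district.
No 2 of the 7 transmitter sites cover everything (all 21 pairs fall short), so 3 is minimum.

3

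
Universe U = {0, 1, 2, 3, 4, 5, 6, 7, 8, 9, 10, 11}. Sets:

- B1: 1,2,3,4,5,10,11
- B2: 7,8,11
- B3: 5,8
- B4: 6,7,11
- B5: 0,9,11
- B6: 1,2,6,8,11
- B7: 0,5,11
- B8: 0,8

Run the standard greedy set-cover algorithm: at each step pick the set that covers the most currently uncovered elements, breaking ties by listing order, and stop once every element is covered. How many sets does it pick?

Pick 1: B1 covers 7 new elements (1, 2, 3, 4, 5, 10, 11).
Pick 2: B2 covers 2 new elements (7, 8).
Pick 3: B5 covers 2 new elements (0, 9).
Pick 4: B4 covers 1 new elements (6).
Greedy uses 4 sets.

4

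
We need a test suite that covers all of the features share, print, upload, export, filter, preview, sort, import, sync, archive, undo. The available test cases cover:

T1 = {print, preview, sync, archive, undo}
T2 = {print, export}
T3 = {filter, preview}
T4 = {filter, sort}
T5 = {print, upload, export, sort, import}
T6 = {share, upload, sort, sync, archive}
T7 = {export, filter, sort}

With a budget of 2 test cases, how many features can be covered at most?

Choosing T1, T5 covers {print, upload, export, preview, sort, import, sync, archive, undo} — 9 features.
No choice of 2 test cases does better; here share, filter are left uncovered.

9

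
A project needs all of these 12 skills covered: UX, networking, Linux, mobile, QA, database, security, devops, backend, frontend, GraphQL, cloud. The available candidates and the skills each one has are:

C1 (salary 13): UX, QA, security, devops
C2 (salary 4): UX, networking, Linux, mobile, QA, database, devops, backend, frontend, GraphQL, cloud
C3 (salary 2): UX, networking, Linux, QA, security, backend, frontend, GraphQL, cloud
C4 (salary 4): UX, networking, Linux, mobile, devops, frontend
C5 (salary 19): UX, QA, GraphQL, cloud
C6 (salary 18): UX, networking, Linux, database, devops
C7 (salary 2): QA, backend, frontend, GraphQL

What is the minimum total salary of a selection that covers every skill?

C2, C3 cover every skill at salary 4 + 2 = 6.
Any cover uses at least 2 candidates; among all covering selections none totals below 6.

6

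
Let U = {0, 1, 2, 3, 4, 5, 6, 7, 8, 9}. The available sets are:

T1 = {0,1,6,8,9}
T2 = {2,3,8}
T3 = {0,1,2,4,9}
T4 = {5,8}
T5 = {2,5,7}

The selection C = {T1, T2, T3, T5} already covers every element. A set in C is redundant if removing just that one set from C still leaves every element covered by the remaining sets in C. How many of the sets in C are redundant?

0

Drop T1: 6 uncovered — not redundant.
Drop T2: 3 uncovered — not redundant.
Drop T3: 4 uncovered — not redundant.
Drop T5: 5, 7 uncovered — not redundant.
None of the sets in C is redundant.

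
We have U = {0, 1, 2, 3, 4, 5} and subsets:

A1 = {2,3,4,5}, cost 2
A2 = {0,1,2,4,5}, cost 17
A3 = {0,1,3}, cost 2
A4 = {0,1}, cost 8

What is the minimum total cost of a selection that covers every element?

4

A1, A3 cover every element at cost 2 + 2 = 4.
Any cover uses at least 2 sets; among all covering selections none totals below 4.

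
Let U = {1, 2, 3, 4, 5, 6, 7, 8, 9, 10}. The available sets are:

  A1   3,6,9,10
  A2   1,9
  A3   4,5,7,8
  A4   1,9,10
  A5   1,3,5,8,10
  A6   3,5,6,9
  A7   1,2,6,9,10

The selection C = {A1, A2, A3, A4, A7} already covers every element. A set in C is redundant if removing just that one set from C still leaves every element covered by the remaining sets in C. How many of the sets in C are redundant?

2

Drop A1: 3 uncovered — not redundant.
Drop A2: the rest still cover every element — redundant.
Drop A3: 4, 5, 7, 8 uncovered — not redundant.
Drop A4: the rest still cover every element — redundant.
Drop A7: 2 uncovered — not redundant.
2 redundant: A2, A4.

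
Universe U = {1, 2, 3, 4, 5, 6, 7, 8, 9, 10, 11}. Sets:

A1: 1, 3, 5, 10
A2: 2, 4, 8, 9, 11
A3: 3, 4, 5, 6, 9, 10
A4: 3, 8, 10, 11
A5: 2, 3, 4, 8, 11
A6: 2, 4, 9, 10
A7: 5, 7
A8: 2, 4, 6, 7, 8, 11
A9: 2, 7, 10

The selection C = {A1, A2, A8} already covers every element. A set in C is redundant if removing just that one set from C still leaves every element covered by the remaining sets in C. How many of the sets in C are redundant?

0

Drop A1: 1, 3, 5, 10 uncovered — not redundant.
Drop A2: 9 uncovered — not redundant.
Drop A8: 6, 7 uncovered — not redundant.
None of the sets in C is redundant.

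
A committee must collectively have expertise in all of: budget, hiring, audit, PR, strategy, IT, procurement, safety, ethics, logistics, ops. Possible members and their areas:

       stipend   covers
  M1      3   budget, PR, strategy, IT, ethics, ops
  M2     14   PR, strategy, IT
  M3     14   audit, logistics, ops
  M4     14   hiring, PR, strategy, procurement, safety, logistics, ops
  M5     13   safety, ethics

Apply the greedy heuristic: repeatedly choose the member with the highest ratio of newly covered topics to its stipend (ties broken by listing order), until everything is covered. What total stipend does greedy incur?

Pick 1: M1 adds 6 new (budget, PR, strategy, IT, ethics, ops) at stipend 3 (ratio 6/3).
Pick 2: M4 adds 4 new (hiring, procurement, safety, logistics) at stipend 14 (ratio 4/14).
Pick 3: M3 adds 1 new (audit) at stipend 14 (ratio 1/14).
Greedy total stipend: 3 + 14 + 14 = 31.

31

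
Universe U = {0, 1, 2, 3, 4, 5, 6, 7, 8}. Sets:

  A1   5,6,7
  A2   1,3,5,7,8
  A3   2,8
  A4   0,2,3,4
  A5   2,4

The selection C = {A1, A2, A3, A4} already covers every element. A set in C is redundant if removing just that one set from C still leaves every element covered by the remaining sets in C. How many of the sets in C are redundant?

Drop A1: 6 uncovered — not redundant.
Drop A2: 1 uncovered — not redundant.
Drop A3: the rest still cover every element — redundant.
Drop A4: 0, 4 uncovered — not redundant.
1 redundant: A3.

1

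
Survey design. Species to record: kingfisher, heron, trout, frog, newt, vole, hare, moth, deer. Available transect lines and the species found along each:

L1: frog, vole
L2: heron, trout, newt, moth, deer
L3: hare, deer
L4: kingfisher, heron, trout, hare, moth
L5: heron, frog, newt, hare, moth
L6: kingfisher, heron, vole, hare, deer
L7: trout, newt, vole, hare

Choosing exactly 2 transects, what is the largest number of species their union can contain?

Choosing L2, L6 covers {kingfisher, heron, trout, newt, vole, hare, moth, deer} — 8 species.
No choice of 2 transects does better; here frog is left uncovered.

8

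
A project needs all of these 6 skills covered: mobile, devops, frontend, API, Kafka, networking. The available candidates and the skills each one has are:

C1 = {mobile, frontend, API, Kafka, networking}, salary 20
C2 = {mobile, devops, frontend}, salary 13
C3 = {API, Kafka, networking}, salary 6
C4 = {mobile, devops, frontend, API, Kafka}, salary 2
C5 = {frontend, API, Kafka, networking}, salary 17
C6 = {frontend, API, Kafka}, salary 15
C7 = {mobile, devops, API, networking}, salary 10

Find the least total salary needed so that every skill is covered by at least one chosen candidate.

C3, C4 cover every skill at salary 6 + 2 = 8.
Any cover uses at least 2 candidates; among all covering selections none totals below 8.

8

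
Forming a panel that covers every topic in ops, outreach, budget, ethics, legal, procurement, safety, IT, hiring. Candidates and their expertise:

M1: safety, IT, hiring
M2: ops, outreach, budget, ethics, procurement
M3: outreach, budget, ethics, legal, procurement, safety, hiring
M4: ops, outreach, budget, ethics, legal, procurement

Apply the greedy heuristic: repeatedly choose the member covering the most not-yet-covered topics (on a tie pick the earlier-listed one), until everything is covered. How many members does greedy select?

3

Pick 1: M3 covers 7 new topics (outreach, budget, ethics, legal, procurement, safety, hiring).
Pick 2: M1 covers 1 new topics (IT).
Pick 3: M2 covers 1 new topics (ops).
Greedy uses 3 members. (The true minimum is 2.)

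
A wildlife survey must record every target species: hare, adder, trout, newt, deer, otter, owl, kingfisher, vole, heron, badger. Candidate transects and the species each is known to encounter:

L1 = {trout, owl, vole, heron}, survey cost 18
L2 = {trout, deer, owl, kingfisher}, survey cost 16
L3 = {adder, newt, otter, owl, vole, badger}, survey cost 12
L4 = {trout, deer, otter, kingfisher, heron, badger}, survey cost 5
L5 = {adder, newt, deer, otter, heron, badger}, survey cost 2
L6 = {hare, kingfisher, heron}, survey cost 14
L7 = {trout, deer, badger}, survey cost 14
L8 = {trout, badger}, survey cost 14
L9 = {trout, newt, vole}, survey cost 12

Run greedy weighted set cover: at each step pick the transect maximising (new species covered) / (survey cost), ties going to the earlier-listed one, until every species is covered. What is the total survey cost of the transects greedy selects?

33

Pick 1: L5 adds 6 new (adder, newt, deer, otter, heron, badger) at survey cost 2 (ratio 6/2).
Pick 2: L4 adds 2 new (trout, kingfisher) at survey cost 5 (ratio 2/5).
Pick 3: L3 adds 2 new (owl, vole) at survey cost 12 (ratio 2/12).
Pick 4: L6 adds 1 new (hare) at survey cost 14 (ratio 1/14).
Greedy total survey cost: 2 + 5 + 12 + 14 = 33. (The true optimum is 31, so greedy overshoots here.)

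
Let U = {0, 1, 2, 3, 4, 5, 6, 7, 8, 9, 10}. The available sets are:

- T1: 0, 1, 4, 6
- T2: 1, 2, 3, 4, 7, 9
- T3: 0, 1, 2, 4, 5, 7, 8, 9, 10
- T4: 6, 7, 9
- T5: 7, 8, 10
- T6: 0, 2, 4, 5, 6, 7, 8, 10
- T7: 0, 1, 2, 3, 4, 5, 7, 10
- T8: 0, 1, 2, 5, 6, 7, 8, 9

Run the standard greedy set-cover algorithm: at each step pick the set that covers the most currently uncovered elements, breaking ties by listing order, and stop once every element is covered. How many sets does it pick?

3

Pick 1: T3 covers 9 new elements (0, 1, 2, 4, 5, 7, 8, 9, 10).
Pick 2: T1 covers 1 new elements (6).
Pick 3: T2 covers 1 new elements (3).
Greedy uses 3 sets. (The true minimum is 2.)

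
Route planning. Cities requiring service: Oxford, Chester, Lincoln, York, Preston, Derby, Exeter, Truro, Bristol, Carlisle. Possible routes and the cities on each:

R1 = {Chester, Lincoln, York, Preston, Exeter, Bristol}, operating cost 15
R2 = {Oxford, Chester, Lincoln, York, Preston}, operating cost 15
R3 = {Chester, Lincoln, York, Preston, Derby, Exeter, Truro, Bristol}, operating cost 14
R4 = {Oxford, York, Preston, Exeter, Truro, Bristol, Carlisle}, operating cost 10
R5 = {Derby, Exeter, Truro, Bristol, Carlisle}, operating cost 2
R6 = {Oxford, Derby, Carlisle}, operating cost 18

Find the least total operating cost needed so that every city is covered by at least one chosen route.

R2, R5 cover every city at operating cost 15 + 2 = 17.
Any cover uses at least 2 routes; among all covering selections none totals below 17.

17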